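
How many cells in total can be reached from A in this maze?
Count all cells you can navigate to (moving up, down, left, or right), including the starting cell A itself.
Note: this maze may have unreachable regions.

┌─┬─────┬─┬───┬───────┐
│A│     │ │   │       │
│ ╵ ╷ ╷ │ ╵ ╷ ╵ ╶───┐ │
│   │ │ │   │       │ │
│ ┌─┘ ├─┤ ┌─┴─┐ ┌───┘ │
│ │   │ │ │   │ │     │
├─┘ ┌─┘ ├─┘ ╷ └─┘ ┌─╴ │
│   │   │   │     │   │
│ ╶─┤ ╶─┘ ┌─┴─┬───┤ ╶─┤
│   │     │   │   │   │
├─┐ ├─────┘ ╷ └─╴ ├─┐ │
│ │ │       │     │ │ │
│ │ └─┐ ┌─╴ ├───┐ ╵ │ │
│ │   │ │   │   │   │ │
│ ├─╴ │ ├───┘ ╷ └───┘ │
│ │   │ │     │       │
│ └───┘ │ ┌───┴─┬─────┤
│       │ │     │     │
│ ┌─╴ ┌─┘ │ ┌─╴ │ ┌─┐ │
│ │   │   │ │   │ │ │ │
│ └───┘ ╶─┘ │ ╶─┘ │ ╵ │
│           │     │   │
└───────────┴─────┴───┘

Using BFS/flood-fill to find all reachable cells from A:
Maze size: 11 × 11 = 121 total cells
101 cell(s) are walled off and cannot be reached from A.
Reachable cells: 20

Reachable region (· marks reachable cells):

┌─┬─────┬─┬───┬───────┐
│A│· · ·│ │   │       │
│ ╵ ╷ ╷ │ ╵ ╷ ╵ ╶───┐ │
│· ·│·│·│   │       │ │
│ ┌─┘ ├─┤ ┌─┴─┐ ┌───┘ │
│·│· ·│ │ │   │ │     │
├─┘ ┌─┘ ├─┘ ╷ └─┘ ┌─╴ │
│· ·│   │   │     │   │
│ ╶─┤ ╶─┘ ┌─┴─┬───┤ ╶─┤
│· ·│     │   │   │   │
├─┐ ├─────┘ ╷ └─╴ ├─┐ │
│ │·│       │     │ │ │
│ │ └─┐ ┌─╴ ├───┐ ╵ │ │
│ │· ·│ │   │   │   │ │
│ ├─╴ │ ├───┘ ╷ └───┘ │
│ │· ·│ │     │       │
│ └───┘ │ ┌───┴─┬─────┤
│       │ │     │     │
│ ┌─╴ ┌─┘ │ ┌─╴ │ ┌─┐ │
│ │   │   │ │   │ │ │ │
│ └───┘ ╶─┘ │ ╶─┘ │ ╵ │
│           │     │   │
└───────────┴─────┴───┘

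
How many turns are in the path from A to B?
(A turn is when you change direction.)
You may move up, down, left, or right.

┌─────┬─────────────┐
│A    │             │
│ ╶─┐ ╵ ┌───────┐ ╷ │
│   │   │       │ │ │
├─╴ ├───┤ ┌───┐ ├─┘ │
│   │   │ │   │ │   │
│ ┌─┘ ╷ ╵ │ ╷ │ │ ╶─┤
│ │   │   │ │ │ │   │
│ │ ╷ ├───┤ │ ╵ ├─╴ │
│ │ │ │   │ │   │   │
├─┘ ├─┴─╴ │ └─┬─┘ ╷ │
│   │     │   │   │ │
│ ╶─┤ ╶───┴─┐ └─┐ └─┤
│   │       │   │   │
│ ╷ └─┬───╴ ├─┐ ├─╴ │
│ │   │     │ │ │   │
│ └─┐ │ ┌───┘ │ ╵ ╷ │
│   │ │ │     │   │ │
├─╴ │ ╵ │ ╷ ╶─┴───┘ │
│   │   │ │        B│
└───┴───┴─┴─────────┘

Directions: right, right, down, right, up, right, right, right, right, right, right, down, down, left, down, right, down, left, down, down, right, down, down, down
Number of turns: 13

Solution:

┌─────┬─────────────┐
│A → ↓│↱ → → → → → ↓│
│ ╶─┐ ╵ ┌───────┐ ╷ │
│   │↳ ↑│       │ │↓│
├─╴ ├───┤ ┌───┐ ├─┘ │
│   │   │ │   │ │↓ ↲│
│ ┌─┘ ╷ ╵ │ ╷ │ │ ╶─┤
│ │   │   │ │ │ │↳ ↓│
│ │ ╷ ├───┤ │ ╵ ├─╴ │
│ │ │ │   │ │   │↓ ↲│
├─┘ ├─┴─╴ │ └─┬─┘ ╷ │
│   │     │   │  ↓│ │
│ ╶─┤ ╶───┴─┐ └─┐ └─┤
│   │       │   │↳ ↓│
│ ╷ └─┬───╴ ├─┐ ├─╴ │
│ │   │     │ │ │  ↓│
│ └─┐ │ ┌───┘ │ ╵ ╷ │
│   │ │ │     │   │↓│
├─╴ │ ╵ │ ╷ ╶─┴───┘ │
│   │   │ │        B│
└───┴───┴─┴─────────┘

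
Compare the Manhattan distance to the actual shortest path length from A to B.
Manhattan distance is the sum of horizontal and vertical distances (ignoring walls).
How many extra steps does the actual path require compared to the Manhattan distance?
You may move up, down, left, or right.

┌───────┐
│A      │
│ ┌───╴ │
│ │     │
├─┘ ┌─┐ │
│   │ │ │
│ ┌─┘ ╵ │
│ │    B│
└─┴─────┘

Manhattan distance: |3 - 0| + |3 - 0| = 6
Actual path length: 6
Extra steps: 6 - 6 = 0

Solution:

┌───────┐
│A → → ↓│
│ ┌───╴ │
│ │    ↓│
├─┘ ┌─┐ │
│   │ │↓│
│ ┌─┘ ╵ │
│ │    B│
└─┴─────┘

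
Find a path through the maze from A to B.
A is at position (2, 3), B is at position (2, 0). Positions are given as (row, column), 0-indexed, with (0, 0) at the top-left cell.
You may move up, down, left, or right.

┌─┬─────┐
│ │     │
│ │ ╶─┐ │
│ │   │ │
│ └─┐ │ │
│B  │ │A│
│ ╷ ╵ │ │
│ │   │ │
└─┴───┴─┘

Finding the shortest path from (2, 3) to (2, 0):
Path length: 11 steps
Directions: up → up → left → left → down → right → down → down → left → up → left

Solution:

┌─┬─────┐
│ │↓ ← ↰│
│ │ ╶─┐ │
│ │↳ ↓│↑│
│ └─┐ │ │
│B ↰│↓│A│
│ ╷ ╵ │ │
│ │↑ ↲│ │
└─┴───┴─┘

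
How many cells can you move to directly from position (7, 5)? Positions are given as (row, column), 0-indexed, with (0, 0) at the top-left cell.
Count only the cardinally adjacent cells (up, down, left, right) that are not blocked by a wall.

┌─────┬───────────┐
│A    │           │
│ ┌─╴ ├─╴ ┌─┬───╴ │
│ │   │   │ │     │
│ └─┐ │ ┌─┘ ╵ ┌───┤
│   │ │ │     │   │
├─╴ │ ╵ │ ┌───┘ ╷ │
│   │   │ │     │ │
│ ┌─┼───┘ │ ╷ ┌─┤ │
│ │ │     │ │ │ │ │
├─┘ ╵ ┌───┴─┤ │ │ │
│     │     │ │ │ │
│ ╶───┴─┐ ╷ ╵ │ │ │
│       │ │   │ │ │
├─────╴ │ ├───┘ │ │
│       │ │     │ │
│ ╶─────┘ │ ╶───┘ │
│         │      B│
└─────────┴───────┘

Checking passable neighbors of (7, 5):
Neighbors: (8, 5), (7, 6)
Count: 2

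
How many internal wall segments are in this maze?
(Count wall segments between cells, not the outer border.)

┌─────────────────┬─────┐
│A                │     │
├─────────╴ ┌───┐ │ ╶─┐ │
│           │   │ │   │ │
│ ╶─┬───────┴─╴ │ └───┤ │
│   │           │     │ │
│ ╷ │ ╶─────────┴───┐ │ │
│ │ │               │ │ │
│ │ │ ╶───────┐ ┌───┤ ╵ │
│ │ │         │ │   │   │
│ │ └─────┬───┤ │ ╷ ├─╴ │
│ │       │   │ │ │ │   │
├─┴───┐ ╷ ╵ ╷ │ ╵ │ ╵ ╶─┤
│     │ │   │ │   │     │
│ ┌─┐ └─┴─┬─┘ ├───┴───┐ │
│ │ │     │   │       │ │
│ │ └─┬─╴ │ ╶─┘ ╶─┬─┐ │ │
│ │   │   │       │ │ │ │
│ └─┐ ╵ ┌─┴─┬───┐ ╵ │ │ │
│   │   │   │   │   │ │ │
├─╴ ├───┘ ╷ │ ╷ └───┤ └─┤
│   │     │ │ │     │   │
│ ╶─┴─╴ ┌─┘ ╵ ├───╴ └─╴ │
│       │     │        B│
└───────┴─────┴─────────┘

Counting internal wall segments:
Total internal walls: 121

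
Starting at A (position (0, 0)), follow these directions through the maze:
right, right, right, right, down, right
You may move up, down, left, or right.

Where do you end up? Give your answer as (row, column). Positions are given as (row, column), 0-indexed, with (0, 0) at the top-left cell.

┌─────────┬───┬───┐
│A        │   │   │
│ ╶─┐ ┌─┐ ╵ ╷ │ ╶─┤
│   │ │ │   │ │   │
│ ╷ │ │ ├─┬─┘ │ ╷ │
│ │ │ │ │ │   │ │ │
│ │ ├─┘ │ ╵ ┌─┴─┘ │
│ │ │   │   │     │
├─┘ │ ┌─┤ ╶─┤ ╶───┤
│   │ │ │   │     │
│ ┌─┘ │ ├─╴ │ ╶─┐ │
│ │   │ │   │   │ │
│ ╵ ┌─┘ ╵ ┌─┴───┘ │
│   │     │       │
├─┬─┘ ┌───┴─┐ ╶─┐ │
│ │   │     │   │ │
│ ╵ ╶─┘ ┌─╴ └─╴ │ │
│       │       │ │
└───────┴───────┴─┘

Following directions step by step:
Start: (0, 0)
  right: (0, 0) → (0, 1)
  right: (0, 1) → (0, 2)
  right: (0, 2) → (0, 3)
  right: (0, 3) → (0, 4)
  down: (0, 4) → (1, 4)
  right: (1, 4) → (1, 5)
Final position: (1, 5)

Path taken:

┌─────────┬───┬───┐
│A → → → ↓│   │   │
│ ╶─┐ ┌─┐ ╵ ╷ │ ╶─┤
│   │ │ │↳ B│ │   │
│ ╷ │ │ ├─┬─┘ │ ╷ │
│ │ │ │ │ │   │ │ │
│ │ ├─┘ │ ╵ ┌─┴─┘ │
│ │ │   │   │     │
├─┘ │ ┌─┤ ╶─┤ ╶───┤
│   │ │ │   │     │
│ ┌─┘ │ ├─╴ │ ╶─┐ │
│ │   │ │   │   │ │
│ ╵ ┌─┘ ╵ ┌─┴───┘ │
│   │     │       │
├─┬─┘ ┌───┴─┐ ╶─┐ │
│ │   │     │   │ │
│ ╵ ╶─┘ ┌─╴ └─╴ │ │
│       │       │ │
└───────┴───────┴─┘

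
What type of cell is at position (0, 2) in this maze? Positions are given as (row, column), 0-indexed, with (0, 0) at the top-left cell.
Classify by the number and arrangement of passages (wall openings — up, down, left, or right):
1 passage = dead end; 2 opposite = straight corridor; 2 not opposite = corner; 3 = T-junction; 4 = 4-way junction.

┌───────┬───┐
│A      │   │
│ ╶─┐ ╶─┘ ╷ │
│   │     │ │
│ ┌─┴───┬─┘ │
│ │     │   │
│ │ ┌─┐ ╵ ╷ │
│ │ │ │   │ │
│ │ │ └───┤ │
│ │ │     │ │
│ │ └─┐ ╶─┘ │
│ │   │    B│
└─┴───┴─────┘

Checking cell at (0, 2):
Number of passages: 3
Cell type: T-junction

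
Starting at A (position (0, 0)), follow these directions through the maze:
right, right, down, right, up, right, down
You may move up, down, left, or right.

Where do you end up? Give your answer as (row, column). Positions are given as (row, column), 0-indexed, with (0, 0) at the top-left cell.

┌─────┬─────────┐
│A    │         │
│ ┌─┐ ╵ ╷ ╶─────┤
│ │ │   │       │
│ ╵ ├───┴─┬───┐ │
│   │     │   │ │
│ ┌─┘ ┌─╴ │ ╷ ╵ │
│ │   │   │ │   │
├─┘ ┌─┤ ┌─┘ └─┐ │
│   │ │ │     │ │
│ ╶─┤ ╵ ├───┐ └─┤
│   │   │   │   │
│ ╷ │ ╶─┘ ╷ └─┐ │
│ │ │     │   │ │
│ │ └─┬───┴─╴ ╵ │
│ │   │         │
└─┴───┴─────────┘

Following directions step by step:
Start: (0, 0)
  right: (0, 0) → (0, 1)
  right: (0, 1) → (0, 2)
  down: (0, 2) → (1, 2)
  right: (1, 2) → (1, 3)
  up: (1, 3) → (0, 3)
  right: (0, 3) → (0, 4)
  down: (0, 4) → (1, 4)
Final position: (1, 4)

Path taken:

┌─────┬─────────┐
│A → ↓│↱ ↓      │
│ ┌─┐ ╵ ╷ ╶─────┤
│ │ │↳ ↑│B      │
│ ╵ ├───┴─┬───┐ │
│   │     │   │ │
│ ┌─┘ ┌─╴ │ ╷ ╵ │
│ │   │   │ │   │
├─┘ ┌─┤ ┌─┘ └─┐ │
│   │ │ │     │ │
│ ╶─┤ ╵ ├───┐ └─┤
│   │   │   │   │
│ ╷ │ ╶─┘ ╷ └─┐ │
│ │ │     │   │ │
│ │ └─┬───┴─╴ ╵ │
│ │   │         │
└─┴───┴─────────┘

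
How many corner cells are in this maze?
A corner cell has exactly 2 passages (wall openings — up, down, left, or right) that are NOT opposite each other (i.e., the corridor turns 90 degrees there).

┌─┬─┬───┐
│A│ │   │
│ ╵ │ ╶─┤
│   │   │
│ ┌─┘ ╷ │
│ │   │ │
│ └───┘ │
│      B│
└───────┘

Counting corner cells (2 non-opposite passages):
Total corners: 6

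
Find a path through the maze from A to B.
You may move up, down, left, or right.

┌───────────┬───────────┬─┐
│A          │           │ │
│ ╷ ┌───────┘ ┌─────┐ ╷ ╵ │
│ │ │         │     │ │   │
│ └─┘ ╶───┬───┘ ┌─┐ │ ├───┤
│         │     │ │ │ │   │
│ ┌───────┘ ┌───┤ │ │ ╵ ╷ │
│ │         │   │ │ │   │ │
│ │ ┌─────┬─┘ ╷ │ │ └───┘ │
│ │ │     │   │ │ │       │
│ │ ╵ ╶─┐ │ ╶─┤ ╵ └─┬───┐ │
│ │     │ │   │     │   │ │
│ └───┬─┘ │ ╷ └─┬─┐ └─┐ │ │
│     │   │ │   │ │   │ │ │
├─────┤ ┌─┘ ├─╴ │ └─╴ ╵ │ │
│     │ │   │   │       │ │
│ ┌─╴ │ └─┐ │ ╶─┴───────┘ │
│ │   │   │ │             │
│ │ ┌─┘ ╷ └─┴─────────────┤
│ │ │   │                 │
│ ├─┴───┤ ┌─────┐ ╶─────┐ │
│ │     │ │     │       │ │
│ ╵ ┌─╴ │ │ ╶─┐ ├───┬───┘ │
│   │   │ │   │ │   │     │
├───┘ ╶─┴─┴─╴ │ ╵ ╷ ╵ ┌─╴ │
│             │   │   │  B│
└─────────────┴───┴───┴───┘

Finding the shortest path through the maze:
Path length: 62 steps
Directions: down → down → right → right → up → right → right → right → right → up → right → right → right → right → down → down → down → right → up → right → down → down → left → left → left → up → up → up → left → left → down → left → left → down → left → left → left → left → down → down → right → up → right → right → down → down → left → down → down → right → down → right → right → right → right → right → right → right → right → down → down → down

Solution:

┌───────────┬───────────┬─┐
│A          │↱ → → → ↓  │ │
│ ╷ ┌───────┘ ┌─────┐ ╷ ╵ │
│↓│ │↱ → → → ↑│↓ ← ↰│↓│   │
│ └─┘ ╶───┬───┘ ┌─┐ │ ├───┤
│↳ → ↑    │↓ ← ↲│ │↑│↓│↱ ↓│
│ ┌───────┘ ┌───┤ │ │ ╵ ╷ │
│ │↓ ← ← ← ↲│   │ │↑│↳ ↑│↓│
│ │ ┌─────┬─┘ ╷ │ │ └───┘ │
│ │↓│↱ → ↓│   │ │ │↑ ← ← ↲│
│ │ ╵ ╶─┐ │ ╶─┤ ╵ └─┬───┐ │
│ │↳ ↑  │↓│   │     │   │ │
│ └───┬─┘ │ ╷ └─┬─┐ └─┐ │ │
│     │↓ ↲│ │   │ │   │ │ │
├─────┤ ┌─┘ ├─╴ │ └─╴ ╵ │ │
│     │↓│   │   │       │ │
│ ┌─╴ │ └─┐ │ ╶─┴───────┘ │
│ │   │↳ ↓│ │             │
│ │ ┌─┘ ╷ └─┴─────────────┤
│ │ │   │↳ → → → → → → → ↓│
│ ├─┴───┤ ┌─────┐ ╶─────┐ │
│ │     │ │     │       │↓│
│ ╵ ┌─╴ │ │ ╶─┐ ├───┬───┘ │
│   │   │ │   │ │   │    ↓│
├───┘ ╶─┴─┴─╴ │ ╵ ╷ ╵ ┌─╴ │
│             │   │   │  B│
└─────────────┴───┴───┴───┘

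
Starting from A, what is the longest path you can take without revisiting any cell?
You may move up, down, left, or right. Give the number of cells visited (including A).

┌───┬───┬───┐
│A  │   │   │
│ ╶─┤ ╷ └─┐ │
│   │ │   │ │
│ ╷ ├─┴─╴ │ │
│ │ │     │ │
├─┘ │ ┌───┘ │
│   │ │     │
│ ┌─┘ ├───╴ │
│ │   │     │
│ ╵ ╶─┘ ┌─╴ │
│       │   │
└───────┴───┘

Finding longest simple path using DFS:
Start: (0, 0)
Longest path visits 20 cells
Path: A → down → right → down → down → left → down → down → right → up → right → up → up → right → right → up → left → up → left → down

Solution:

┌───┬───┬───┐
│A  │↓ ↰│   │
│ ╶─┤ ╷ └─┐ │
│↳ ↓│B│↑ ↰│ │
│ ╷ ├─┴─╴ │ │
│ │↓│↱ → ↑│ │
├─┘ │ ┌───┘ │
│↓ ↲│↑│     │
│ ┌─┘ ├───╴ │
│↓│↱ ↑│     │
│ ╵ ╶─┘ ┌─╴ │
│↳ ↑    │   │
└───────┴───┘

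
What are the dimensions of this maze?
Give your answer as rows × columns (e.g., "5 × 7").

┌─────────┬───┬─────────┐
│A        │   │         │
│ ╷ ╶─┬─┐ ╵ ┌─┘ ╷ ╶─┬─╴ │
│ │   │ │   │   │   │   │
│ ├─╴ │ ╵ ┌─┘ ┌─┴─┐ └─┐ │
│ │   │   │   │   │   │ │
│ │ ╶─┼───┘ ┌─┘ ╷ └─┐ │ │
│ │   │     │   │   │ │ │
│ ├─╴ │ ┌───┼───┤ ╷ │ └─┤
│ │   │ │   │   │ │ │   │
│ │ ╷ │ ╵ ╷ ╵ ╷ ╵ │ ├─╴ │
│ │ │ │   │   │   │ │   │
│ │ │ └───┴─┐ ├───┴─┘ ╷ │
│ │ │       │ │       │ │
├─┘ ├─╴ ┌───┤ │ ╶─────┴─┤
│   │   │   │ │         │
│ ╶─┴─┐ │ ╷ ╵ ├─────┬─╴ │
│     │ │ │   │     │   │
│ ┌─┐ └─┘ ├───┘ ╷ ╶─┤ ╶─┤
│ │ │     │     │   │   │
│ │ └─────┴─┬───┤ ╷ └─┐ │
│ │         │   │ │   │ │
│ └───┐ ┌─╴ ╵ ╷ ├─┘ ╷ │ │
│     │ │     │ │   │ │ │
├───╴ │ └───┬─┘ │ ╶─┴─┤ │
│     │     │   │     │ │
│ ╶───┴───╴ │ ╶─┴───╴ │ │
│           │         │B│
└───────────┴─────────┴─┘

Counting the maze dimensions:
Rows (vertical): 14
Columns (horizontal): 12
Dimensions: 14 × 12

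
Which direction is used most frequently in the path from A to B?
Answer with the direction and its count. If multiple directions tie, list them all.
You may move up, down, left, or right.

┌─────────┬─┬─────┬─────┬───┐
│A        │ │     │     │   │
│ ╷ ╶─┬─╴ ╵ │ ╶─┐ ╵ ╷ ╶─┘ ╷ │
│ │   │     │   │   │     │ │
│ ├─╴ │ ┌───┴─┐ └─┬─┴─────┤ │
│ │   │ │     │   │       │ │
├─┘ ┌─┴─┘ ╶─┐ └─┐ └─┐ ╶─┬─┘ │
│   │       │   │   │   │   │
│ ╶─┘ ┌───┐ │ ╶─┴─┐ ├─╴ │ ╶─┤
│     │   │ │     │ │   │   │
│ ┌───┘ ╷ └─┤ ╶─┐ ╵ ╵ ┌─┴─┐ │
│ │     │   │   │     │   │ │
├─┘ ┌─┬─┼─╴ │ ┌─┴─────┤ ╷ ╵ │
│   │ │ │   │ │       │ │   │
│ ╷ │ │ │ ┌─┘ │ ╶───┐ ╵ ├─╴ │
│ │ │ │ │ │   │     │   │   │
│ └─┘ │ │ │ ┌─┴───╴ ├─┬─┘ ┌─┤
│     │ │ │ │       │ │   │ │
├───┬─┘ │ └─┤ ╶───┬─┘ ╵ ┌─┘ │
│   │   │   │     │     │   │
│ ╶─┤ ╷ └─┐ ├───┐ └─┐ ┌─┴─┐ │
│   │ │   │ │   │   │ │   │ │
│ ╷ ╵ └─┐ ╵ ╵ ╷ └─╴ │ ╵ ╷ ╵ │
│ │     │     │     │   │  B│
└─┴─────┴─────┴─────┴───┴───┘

Directions: right, down, right, down, left, down, left, down, right, right, up, right, right, up, right, right, down, down, right, right, down, right, up, up, left, up, left, up, left, up, right, right, down, right, up, right, down, right, right, up, right, down, down, down, left, down, right, down, down, down, left, down, left, down, left, down, down, right, up, right, down, right
Counts: {'right': 22, 'down': 21, 'left': 9, 'up': 10}
Most common: right (22 times)

Solution:

┌─────────┬─┬─────┬─────┬───┐
│A ↓      │ │↱ → ↓│↱ ↓  │↱ ↓│
│ ╷ ╶─┬─╴ ╵ │ ╶─┐ ╵ ╷ ╶─┘ ╷ │
│ │↳ ↓│     │↑ ↰│↳ ↑│↳ → ↑│↓│
│ ├─╴ │ ┌───┴─┐ └─┬─┴─────┤ │
│ │↓ ↲│ │↱ → ↓│↑ ↰│       │↓│
├─┘ ┌─┴─┘ ╶─┐ └─┐ └─┐ ╶─┬─┘ │
│↓ ↲│↱ → ↑  │↓  │↑ ↰│   │↓ ↲│
│ ╶─┘ ┌───┐ │ ╶─┴─┐ ├─╴ │ ╶─┤
│↳ → ↑│   │ │↳ → ↓│↑│   │↳ ↓│
│ ┌───┘ ╷ └─┤ ╶─┐ ╵ ╵ ┌─┴─┐ │
│ │     │   │   │↳ ↑  │   │↓│
├─┘ ┌─┬─┼─╴ │ ┌─┴─────┤ ╷ ╵ │
│   │ │ │   │ │       │ │  ↓│
│ ╷ │ │ │ ┌─┘ │ ╶───┐ ╵ ├─╴ │
│ │ │ │ │ │   │     │   │↓ ↲│
│ └─┘ │ │ │ ┌─┴───╴ ├─┬─┘ ┌─┤
│     │ │ │ │       │ │↓ ↲│ │
├───┬─┘ │ └─┤ ╶───┬─┘ ╵ ┌─┘ │
│   │   │   │     │  ↓ ↲│   │
│ ╶─┤ ╷ └─┐ ├───┐ └─┐ ┌─┴─┐ │
│   │ │   │ │   │   │↓│↱ ↓│ │
│ ╷ ╵ └─┐ ╵ ╵ ╷ └─╴ │ ╵ ╷ ╵ │
│ │     │     │     │↳ ↑│↳ B│
└─┴─────┴─────┴─────┴───┴───┘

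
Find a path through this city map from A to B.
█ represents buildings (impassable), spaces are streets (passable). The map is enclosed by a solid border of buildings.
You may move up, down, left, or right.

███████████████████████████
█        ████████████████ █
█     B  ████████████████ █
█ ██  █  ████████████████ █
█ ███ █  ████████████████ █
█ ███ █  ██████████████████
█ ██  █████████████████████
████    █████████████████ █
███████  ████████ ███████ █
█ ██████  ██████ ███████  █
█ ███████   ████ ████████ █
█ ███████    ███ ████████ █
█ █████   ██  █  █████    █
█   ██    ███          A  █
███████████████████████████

Finding the shortest path from A to B:
Movement: cardinal only
Path length: 30 steps
Directions: left → left → left → left → left → left → left → left → left → left → up → left → up → left → up → left → left → up → left → up → left → up → left → left → up → up → up → up → up → right

Solution:

███████████████████████████
█        ████████████████ █
█    ↱B  ████████████████ █
█ ██ ↑█  ████████████████ █
█ ███↑█  ████████████████ █
█ ███↑█  ██████████████████
█ ██ ↑█████████████████████
████ ↑←↰█████████████████ █
███████↑↰████████ ███████ █
█ ██████↑↰██████ ███████  █
█ ███████↑←↰████ ████████ █
█ ███████  ↑↰███ ████████ █
█ █████   ██↑↰█  █████    █
█   ██    ███↑←←←←←←←←←A  █
███████████████████████████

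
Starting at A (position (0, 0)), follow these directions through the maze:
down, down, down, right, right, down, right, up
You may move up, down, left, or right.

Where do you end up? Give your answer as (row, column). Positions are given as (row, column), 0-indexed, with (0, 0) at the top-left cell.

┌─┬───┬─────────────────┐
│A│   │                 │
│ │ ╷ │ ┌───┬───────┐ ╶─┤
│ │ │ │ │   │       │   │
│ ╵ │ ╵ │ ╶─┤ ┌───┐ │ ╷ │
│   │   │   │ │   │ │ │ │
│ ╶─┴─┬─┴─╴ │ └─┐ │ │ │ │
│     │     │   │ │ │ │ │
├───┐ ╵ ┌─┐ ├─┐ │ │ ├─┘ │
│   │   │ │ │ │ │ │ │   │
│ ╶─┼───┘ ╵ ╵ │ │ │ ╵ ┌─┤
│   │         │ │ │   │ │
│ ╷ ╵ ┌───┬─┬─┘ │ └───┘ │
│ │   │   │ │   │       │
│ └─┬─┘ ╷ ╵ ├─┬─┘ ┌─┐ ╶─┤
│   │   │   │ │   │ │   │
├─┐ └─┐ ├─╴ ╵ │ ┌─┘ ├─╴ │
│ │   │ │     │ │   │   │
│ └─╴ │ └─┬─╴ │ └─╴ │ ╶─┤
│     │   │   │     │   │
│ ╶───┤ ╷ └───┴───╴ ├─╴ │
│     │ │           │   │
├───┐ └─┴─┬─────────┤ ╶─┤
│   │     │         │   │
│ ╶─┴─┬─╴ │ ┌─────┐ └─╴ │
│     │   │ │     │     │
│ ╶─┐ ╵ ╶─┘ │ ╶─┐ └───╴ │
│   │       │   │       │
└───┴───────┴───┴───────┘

Following directions step by step:
Start: (0, 0)
  down: (0, 0) → (1, 0)
  down: (1, 0) → (2, 0)
  down: (2, 0) → (3, 0)
  right: (3, 0) → (3, 1)
  right: (3, 1) → (3, 2)
  down: (3, 2) → (4, 2)
  right: (4, 2) → (4, 3)
  up: (4, 3) → (3, 3)
Final position: (3, 3)

Path taken:

┌─┬───┬─────────────────┐
│A│   │                 │
│ │ ╷ │ ┌───┬───────┐ ╶─┤
│↓│ │ │ │   │       │   │
│ ╵ │ ╵ │ ╶─┤ ┌───┐ │ ╷ │
│↓  │   │   │ │   │ │ │ │
│ ╶─┴─┬─┴─╴ │ └─┐ │ │ │ │
│↳ → ↓│B    │   │ │ │ │ │
├───┐ ╵ ┌─┐ ├─┐ │ │ ├─┘ │
│   │↳ ↑│ │ │ │ │ │ │   │
│ ╶─┼───┘ ╵ ╵ │ │ │ ╵ ┌─┤
│   │         │ │ │   │ │
│ ╷ ╵ ┌───┬─┬─┘ │ └───┘ │
│ │   │   │ │   │       │
│ └─┬─┘ ╷ ╵ ├─┬─┘ ┌─┐ ╶─┤
│   │   │   │ │   │ │   │
├─┐ └─┐ ├─╴ ╵ │ ┌─┘ ├─╴ │
│ │   │ │     │ │   │   │
│ └─╴ │ └─┬─╴ │ └─╴ │ ╶─┤
│     │   │   │     │   │
│ ╶───┤ ╷ └───┴───╴ ├─╴ │
│     │ │           │   │
├───┐ └─┴─┬─────────┤ ╶─┤
│   │     │         │   │
│ ╶─┴─┬─╴ │ ┌─────┐ └─╴ │
│     │   │ │     │     │
│ ╶─┐ ╵ ╶─┘ │ ╶─┐ └───╴ │
│   │       │   │       │
└───┴───────┴───┴───────┘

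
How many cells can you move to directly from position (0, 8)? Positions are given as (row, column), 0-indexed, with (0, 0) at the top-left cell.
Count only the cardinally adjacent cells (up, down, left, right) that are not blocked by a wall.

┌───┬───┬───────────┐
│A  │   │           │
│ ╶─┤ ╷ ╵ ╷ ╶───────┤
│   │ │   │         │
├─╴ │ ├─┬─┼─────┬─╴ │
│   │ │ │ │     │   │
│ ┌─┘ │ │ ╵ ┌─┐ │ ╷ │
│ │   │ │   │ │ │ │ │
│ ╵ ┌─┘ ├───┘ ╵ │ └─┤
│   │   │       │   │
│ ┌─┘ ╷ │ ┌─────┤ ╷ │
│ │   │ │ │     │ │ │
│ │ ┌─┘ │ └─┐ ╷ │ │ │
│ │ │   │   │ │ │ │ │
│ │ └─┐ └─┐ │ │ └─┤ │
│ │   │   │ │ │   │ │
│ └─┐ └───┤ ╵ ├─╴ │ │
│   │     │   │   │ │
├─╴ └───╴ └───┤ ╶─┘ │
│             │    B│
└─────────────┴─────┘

Checking passable neighbors of (0, 8):
Neighbors: (0, 7), (0, 9)
Count: 2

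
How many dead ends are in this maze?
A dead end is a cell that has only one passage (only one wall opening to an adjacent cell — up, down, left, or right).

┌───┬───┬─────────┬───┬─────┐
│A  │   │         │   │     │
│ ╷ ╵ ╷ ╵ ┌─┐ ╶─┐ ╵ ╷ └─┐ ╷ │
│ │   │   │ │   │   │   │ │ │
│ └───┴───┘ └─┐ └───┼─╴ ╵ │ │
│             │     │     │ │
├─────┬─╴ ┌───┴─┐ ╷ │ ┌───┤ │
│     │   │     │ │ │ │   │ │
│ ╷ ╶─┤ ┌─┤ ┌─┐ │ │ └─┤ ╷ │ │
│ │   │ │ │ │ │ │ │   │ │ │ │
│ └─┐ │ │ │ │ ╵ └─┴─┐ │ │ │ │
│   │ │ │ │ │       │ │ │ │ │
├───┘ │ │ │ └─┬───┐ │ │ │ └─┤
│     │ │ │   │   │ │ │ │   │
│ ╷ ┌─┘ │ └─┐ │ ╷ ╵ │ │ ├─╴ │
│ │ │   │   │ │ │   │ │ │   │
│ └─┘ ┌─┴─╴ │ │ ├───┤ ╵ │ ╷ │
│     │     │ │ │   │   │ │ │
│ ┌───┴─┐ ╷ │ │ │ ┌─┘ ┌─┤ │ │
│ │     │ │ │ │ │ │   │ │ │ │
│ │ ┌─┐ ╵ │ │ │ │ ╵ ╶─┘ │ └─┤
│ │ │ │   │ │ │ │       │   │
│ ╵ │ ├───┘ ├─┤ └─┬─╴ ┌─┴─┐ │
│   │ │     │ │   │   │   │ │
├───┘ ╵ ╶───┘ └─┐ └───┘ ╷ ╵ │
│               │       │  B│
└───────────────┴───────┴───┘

Checking each cell for number of passages:

Dead ends found at positions:
  (0, 11)
  (1, 5)
  (2, 6)
  (3, 2)
  (3, 10)
  (4, 4)
  (4, 6)
  (4, 8)
  (5, 1)
  (5, 13)
  (7, 1)
  (8, 3)
  (8, 9)
  (9, 11)
  (9, 13)
  (10, 2)
  (10, 6)
  (11, 6)
  (11, 9)
  (12, 0)
  (12, 7)
Total dead ends: 21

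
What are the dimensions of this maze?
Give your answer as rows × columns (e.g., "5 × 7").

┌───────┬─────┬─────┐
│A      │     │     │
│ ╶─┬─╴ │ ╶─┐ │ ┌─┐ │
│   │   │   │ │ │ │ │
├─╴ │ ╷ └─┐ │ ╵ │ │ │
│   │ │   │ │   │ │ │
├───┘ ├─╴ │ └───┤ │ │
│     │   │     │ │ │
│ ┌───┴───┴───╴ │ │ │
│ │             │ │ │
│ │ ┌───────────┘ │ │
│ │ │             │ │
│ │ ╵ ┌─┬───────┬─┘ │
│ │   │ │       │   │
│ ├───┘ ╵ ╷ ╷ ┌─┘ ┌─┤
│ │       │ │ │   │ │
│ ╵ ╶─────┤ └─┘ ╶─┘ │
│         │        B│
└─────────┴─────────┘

Counting the maze dimensions:
Rows (vertical): 9
Columns (horizontal): 10
Dimensions: 9 × 10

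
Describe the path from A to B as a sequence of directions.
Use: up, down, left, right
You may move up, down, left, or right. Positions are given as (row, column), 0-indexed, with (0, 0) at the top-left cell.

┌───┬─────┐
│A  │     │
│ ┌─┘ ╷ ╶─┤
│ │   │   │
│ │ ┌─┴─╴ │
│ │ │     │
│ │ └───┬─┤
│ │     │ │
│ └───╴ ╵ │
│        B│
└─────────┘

Finding the path and converting it to directions:
Path through cells: (0,0) → (1,0) → (2,0) → (3,0) → (4,0) → (4,1) → (4,2) → (4,3) → (4,4)
Directions: down, down, down, down, right, right, right, right

Solution:

┌───┬─────┐
│A  │     │
│ ┌─┘ ╷ ╶─┤
│↓│   │   │
│ │ ┌─┴─╴ │
│↓│ │     │
│ │ └───┬─┤
│↓│     │ │
│ └───╴ ╵ │
│↳ → → → B│
└─────────┘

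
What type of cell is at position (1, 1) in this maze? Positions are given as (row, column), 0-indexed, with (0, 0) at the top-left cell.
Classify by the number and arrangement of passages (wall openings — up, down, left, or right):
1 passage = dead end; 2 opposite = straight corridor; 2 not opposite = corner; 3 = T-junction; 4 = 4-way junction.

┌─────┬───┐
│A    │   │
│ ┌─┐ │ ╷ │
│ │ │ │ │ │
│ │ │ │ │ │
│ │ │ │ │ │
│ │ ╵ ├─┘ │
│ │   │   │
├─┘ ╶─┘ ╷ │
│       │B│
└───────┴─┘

Checking cell at (1, 1):
Number of passages: 1
Cell type: dead end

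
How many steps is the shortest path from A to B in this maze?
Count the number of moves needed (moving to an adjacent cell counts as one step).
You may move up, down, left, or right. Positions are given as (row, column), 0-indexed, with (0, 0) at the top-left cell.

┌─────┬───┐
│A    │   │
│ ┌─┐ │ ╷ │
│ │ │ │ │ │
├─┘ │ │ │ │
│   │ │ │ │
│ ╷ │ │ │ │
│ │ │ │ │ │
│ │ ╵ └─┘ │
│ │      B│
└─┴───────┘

Using BFS to find shortest path:
Start: (0, 0), End: (4, 4)
Path found:
(0,0) → (0,1) → (0,2) → (1,2) → (2,2) → (3,2) → (4,2) → (4,3) → (4,4)
Number of steps: 8

Solution:

┌─────┬───┐
│A → ↓│   │
│ ┌─┐ │ ╷ │
│ │ │↓│ │ │
├─┘ │ │ │ │
│   │↓│ │ │
│ ╷ │ │ │ │
│ │ │↓│ │ │
│ │ ╵ └─┘ │
│ │  ↳ → B│
└─┴───────┘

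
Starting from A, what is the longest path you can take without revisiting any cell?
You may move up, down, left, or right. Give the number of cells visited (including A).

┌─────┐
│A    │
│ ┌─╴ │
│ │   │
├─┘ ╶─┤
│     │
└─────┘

Finding longest simple path using DFS:
Start: (0, 0)
Longest path visits 7 cells
Path: A → right → right → down → left → down → left

Solution:

┌─────┐
│A → ↓│
│ ┌─╴ │
│ │↓ ↲│
├─┘ ╶─┤
│B ↲  │
└─────┘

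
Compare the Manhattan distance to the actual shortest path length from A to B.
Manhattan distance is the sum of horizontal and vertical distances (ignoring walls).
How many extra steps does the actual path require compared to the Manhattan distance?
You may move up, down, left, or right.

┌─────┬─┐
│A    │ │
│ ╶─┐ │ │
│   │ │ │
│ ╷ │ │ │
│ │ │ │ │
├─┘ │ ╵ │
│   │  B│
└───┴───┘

Manhattan distance: |3 - 0| + |3 - 0| = 6
Actual path length: 6
Extra steps: 6 - 6 = 0

Solution:

┌─────┬─┐
│A → ↓│ │
│ ╶─┐ │ │
│   │↓│ │
│ ╷ │ │ │
│ │ │↓│ │
├─┘ │ ╵ │
│   │↳ B│
└───┴───┘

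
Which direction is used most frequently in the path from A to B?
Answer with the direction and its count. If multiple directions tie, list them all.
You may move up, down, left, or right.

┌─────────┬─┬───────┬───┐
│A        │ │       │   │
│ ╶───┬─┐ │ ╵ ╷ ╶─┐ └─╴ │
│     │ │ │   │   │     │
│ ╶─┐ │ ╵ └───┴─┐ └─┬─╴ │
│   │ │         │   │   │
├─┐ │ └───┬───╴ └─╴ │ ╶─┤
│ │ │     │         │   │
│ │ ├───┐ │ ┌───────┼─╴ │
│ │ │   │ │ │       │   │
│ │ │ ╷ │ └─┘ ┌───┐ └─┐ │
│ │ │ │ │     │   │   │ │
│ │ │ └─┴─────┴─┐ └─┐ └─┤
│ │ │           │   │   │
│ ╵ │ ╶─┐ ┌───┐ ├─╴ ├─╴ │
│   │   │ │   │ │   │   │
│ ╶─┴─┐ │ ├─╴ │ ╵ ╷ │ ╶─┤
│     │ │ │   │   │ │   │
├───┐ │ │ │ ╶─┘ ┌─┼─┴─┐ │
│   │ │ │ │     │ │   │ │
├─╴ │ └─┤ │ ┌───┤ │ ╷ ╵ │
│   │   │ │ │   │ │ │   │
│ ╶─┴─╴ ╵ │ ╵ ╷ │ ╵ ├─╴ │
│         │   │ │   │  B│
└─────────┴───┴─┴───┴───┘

Directions: down, right, right, down, down, right, right, down, down, right, right, up, right, right, right, down, right, down, right, down, left, down, right, down, down, down
Counts: {'down': 12, 'right': 12, 'up': 1, 'left': 1}
Most common: down and right (tied at 12 times each)

Solution:

┌─────────┬─┬───────┬───┐
│A        │ │       │   │
│ ╶───┬─┐ │ ╵ ╷ ╶─┐ └─╴ │
│↳ → ↓│ │ │   │   │     │
│ ╶─┐ │ ╵ └───┴─┐ └─┬─╴ │
│   │↓│         │   │   │
├─┐ │ └───┬───╴ └─╴ │ ╶─┤
│ │ │↳ → ↓│         │   │
│ │ ├───┐ │ ┌───────┼─╴ │
│ │ │   │↓│ │↱ → → ↓│   │
│ │ │ ╷ │ └─┘ ┌───┐ └─┐ │
│ │ │ │ │↳ → ↑│   │↳ ↓│ │
│ │ │ └─┴─────┴─┐ └─┐ └─┤
│ │ │           │   │↳ ↓│
│ ╵ │ ╶─┐ ┌───┐ ├─╴ ├─╴ │
│   │   │ │   │ │   │↓ ↲│
│ ╶─┴─┐ │ ├─╴ │ ╵ ╷ │ ╶─┤
│     │ │ │   │   │ │↳ ↓│
├───┐ │ │ │ ╶─┘ ┌─┼─┴─┐ │
│   │ │ │ │     │ │   │↓│
├─╴ │ └─┤ │ ┌───┤ │ ╷ ╵ │
│   │   │ │ │   │ │ │  ↓│
│ ╶─┴─╴ ╵ │ ╵ ╷ │ ╵ ├─╴ │
│         │   │ │   │  B│
└─────────┴───┴─┴───┴───┘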